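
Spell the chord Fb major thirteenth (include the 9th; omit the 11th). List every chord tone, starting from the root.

Root Fb, quality major thirteenth:
Fb — root
Ab — major 3rd
Cb — perfect 5th
Eb — major 7th
Gb — major 9th
Db — major 13th

Fb – Ab – Cb – Eb – Gb – Db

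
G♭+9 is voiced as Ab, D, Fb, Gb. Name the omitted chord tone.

Bb

The full G♭+9 chord is Gb, Bb, D, Fb, Ab.
Comparing with the voicing, the major 3rd (3rd) — Bb — is absent.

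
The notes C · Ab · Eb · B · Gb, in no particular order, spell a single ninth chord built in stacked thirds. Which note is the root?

Arranged so that each adjacent pair is a third by letter name: Ab – C – Eb – Gb – B.
The bottom of that stack, Ab, is the root (this is Ab dominant seventh sharp nine).

Ab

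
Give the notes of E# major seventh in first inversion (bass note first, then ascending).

G-double-sharp – B-sharp – D-double-sharp – E-sharp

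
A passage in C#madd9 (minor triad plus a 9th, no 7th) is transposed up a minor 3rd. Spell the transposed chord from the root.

E – G – B – F#

C# up a minor 3rd → E. New chord: E minor added-ninth.
E — root
G — minor 3rd
B — perfect 5th
F# — major 9th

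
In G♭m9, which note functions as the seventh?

Fb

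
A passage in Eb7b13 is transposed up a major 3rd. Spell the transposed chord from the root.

G, B, D, F, Eb

A major 3rd up from Eb is G, so the new chord is G dominant seventh flat thirteen.
G — root
B — major 3rd
D — perfect 5th
F — minor 7th
Eb — minor 13th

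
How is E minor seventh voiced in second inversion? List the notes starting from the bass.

B D E G

In root position, E minor seventh is E–G–B–D.
Second inversion puts the fifth (B) in the bass.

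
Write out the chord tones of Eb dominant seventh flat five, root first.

Eb dominant seventh flat five: dominant seventh flat five on E-flat.
Root: E-flat
Major 3rd (3rd): G
Diminished 5th (5th): B-double-flat
Minor 7th (7th): D-flat

E-flat – G – B-double-flat – D-flat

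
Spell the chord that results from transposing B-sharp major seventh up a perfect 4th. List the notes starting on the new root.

B-sharp up a perfect 4th → E-sharp. New chord: E-sharp major seventh.
E-sharp — root
G-double-sharp — major 3rd
B-sharp — perfect 5th
D-double-sharp — major 7th

E-sharp, G-double-sharp, B-sharp, D-double-sharp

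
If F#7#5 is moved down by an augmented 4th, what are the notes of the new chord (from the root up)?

C  E  G#  Bb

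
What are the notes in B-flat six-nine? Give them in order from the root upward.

B-flat, D, F, G, C

B-flat six-nine: six-nine on B-flat.
B-flat — root
D — major 3rd
F — perfect 5th
G — major 6th
C — major 9th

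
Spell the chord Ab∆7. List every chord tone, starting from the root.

Ab∆7: major seventh on Ab.
root → Ab
3rd (major 3rd) → C
5th (perfect 5th) → Eb
7th (major 7th) → G

Ab, C, Eb, G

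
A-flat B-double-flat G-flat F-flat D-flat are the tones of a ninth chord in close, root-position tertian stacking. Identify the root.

Stacking in thirds gives G-flat – B-double-flat – D-flat – F-flat – A-flat, so G-flat is the root — G-flat minor ninth.

G-flat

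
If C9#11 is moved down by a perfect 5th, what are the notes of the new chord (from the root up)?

F, A, C, E♭, G, B

Transposed root: C → F (perfect 5th down). So we spell F dominant ninth sharp eleven:
- root: F
- major 3rd: A
- perfect 5th: C
- minor 7th: E♭
- major 9th: G
- augmented 11th: B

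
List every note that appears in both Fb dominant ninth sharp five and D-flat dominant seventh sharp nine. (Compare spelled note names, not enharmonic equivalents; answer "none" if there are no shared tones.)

Fb dominant ninth sharp five = F-flat, A-flat, C, E-double-flat, G-flat.
D-flat dominant seventh sharp nine = D-flat, F, A-flat, C-flat, E.
Shared: A-flat.

A-flat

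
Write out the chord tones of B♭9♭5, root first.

Bb – D – Fb – Ab – C

Root Bb, quality dominant ninth flat five:
root → Bb
3rd (major 3rd) → D
5th (diminished 5th) → Fb
7th (minor 7th) → Ab
9th (major 9th) → C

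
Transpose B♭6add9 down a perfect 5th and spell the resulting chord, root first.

A perfect 5th down from B♭ is E♭, so the new chord is E♭ six-nine.
- root: E♭
- major 3rd: G
- perfect 5th: B♭
- major 6th: C
- major 9th: F

E♭, G, B♭, C, F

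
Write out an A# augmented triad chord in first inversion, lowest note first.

In root position, A# augmented triad is A-sharp–C-double-sharp–E-double-sharp.
First inversion puts the third (C-double-sharp) in the bass.

C-double-sharp – E-double-sharp – A-sharp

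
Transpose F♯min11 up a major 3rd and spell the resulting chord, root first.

A#  C#  E#  G#  B#  D#

Transposed root: F# → A# (major 3rd up). So we spell A# minor eleventh:
- root: A#
- minor 3rd: C#
- perfect 5th: E#
- minor 7th: G#
- major 9th: B#
- perfect 11th: D#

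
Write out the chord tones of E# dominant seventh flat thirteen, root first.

E# dominant seventh flat thirteen: dominant seventh flat thirteen on E-sharp.
- root: E-sharp
- major 3rd: G-double-sharp
- perfect 5th: B-sharp
- minor 7th: D-sharp
- minor 13th: C-sharp

E-sharp, G-double-sharp, B-sharp, D-sharp, C-sharp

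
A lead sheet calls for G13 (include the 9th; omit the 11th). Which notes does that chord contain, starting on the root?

G B D F A E

G13 is a dominant thirteenth built on G.
root → G
3rd (major 3rd) → B
5th (perfect 5th) → D
7th (minor 7th) → F
9th (major 9th) → A
13th (major 13th) → E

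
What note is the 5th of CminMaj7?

G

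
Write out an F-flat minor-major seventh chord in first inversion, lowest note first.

In root position, F-flat minor-major seventh is Fb–Abb–Cb–Eb.
First inversion puts the third (Abb) in the bass.

Abb Cb Eb Fb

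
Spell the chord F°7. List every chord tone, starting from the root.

Root F, quality diminished seventh:
F — root
Ab — minor 3rd
Cb — diminished 5th
Ebb — diminished 7th

F – Ab – Cb – Ebb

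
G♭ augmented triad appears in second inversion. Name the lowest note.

D

G♭ augmented triad = G♭–B♭–D. Second inversion → fifth in the bass = D.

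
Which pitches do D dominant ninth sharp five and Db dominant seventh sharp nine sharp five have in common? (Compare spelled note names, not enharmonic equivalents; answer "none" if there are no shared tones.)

E

D dominant ninth sharp five = D, F-sharp, A-sharp, C, E.
Db dominant seventh sharp nine sharp five = D-flat, F, A, C-flat, E.
Shared: E.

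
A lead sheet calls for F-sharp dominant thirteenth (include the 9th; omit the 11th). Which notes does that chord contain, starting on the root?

F-sharp dominant thirteenth is a dominant thirteenth built on F-sharp.
root → F-sharp
3rd (major 3rd) → A-sharp
5th (perfect 5th) → C-sharp
7th (minor 7th) → E
9th (major 9th) → G-sharp
13th (major 13th) → D-sharp

F-sharp  A-sharp  C-sharp  E  G-sharp  D-sharp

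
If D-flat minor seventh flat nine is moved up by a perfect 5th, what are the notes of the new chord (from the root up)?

D-flat up a perfect 5th → A-flat. New chord: A-flat minor seventh flat nine.
root → A-flat
3rd (minor 3rd) → C-flat
5th (perfect 5th) → E-flat
7th (minor 7th) → G-flat
9th (minor 9th) → B-double-flat

A-flat – C-flat – E-flat – G-flat – B-double-flat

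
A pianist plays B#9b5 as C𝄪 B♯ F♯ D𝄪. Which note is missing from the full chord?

B#9b5 = B♯, D𝄪, F♯, A♯, C𝄪. The voicing lacks the 7th (minor 7th), A♯.

A♯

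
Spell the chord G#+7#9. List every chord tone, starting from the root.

G#+7#9 is a dominant seventh sharp nine sharp five built on G♯.
G♯ — root
B♯ — major 3rd
D𝄪 — augmented 5th
F♯ — minor 7th
A𝄪 — augmented 9th

G♯ – B♯ – D𝄪 – F♯ – A𝄪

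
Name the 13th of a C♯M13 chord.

C♯M13 is built on C#; its 13th is a major 13th above the root.
A sixth above C uses the letter A, and the major 13th above C# is A#.

A#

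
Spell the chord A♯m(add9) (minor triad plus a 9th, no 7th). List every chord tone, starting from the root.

A#, C#, E#, B#

A♯m(add9): minor added-ninth on A#.
Root: A#
Minor 3rd (3rd): C#
Perfect 5th (5th): E#
Major 9th (9th): B#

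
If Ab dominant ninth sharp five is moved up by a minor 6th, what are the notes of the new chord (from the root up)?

Fb  Ab  C  Ebb  Gb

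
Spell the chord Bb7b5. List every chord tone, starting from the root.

Bb, D, Fb, Ab

Root Bb, quality dominant seventh flat five:
Root: Bb
Major 3rd (3rd): D
Diminished 5th (5th): Fb
Minor 7th (7th): Ab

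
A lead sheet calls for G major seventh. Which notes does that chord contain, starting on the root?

G major seventh: major seventh on G.
- root: G
- major 3rd: B
- perfect 5th: D
- major 7th: F-sharp

G, B, D, F-sharp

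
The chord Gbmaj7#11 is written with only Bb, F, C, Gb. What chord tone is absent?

Db

The full Gbmaj7#11 chord is Gb, Bb, Db, F, C.
Comparing with the voicing, the perfect 5th (5th) — Db — is absent.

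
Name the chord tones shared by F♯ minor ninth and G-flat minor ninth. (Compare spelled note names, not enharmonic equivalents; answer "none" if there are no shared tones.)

none

F♯ minor ninth = F-sharp, A, C-sharp, E, G-sharp.
G-flat minor ninth = G-flat, B-double-flat, D-flat, F-flat, A-flat.
Shared: none.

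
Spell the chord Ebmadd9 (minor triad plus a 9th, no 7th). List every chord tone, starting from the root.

E♭ G♭ B♭ F

Ebmadd9 is a minor added-ninth built on E♭.
root → E♭
3rd (minor 3rd) → G♭
5th (perfect 5th) → B♭
9th (major 9th) → F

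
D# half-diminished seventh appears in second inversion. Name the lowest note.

D# half-diminished seventh in root position is D-sharp–F-sharp–A–C-sharp.
Second inversion places the fifth in the bass, which is A.

A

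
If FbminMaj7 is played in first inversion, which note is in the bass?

Abb

FbminMaj7 = Fb–Abb–Cb–Eb. First inversion → third in the bass = Abb.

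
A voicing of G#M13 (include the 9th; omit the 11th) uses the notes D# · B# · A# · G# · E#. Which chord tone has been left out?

G#M13 = G#, B#, D#, F##, A#, E#. The voicing lacks the 7th (major 7th), F##.

F##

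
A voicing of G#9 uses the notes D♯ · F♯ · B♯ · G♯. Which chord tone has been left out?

A♯

G#9 = G♯, B♯, D♯, F♯, A♯. The voicing lacks the 9th (major 9th), A♯.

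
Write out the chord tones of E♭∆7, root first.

E♭ G B♭ D

E♭∆7 is a major seventh built on E♭.
- root: E♭
- major 3rd: G
- perfect 5th: B♭
- major 7th: D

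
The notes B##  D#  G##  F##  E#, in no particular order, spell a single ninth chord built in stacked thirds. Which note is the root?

E#

Stacking in thirds gives E# – G## – B## – D# – F##, so E# is the root — E# dominant ninth sharp five.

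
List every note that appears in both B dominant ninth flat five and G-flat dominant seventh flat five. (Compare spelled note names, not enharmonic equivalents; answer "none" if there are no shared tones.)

none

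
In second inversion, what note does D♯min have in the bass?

D♯min in root position is D♯–F♯–A♯.
Second inversion places the fifth in the bass, which is A♯.

A♯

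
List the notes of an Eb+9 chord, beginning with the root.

Eb, G, B, Db, F

Root Eb, quality dominant ninth sharp five:
Root: Eb
Major 3rd (3rd): G
Augmented 5th (5th): B
Minor 7th (7th): Db
Major 9th (9th): F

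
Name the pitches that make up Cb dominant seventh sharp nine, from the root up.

Cb dominant seventh sharp nine is a dominant seventh sharp nine built on C-flat.
root → C-flat
3rd (major 3rd) → E-flat
5th (perfect 5th) → G-flat
7th (minor 7th) → B-double-flat
9th (augmented 9th) → D

C-flat – E-flat – G-flat – B-double-flat – D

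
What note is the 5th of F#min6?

C#

F#min6 is built on F#; its 5th is a perfect 5th above the root.
A fifth above F uses the letter C, and the perfect 5th above F# is C#.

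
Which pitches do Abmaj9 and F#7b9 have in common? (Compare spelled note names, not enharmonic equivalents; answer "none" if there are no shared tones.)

G

Abmaj9: A♭ C E♭ G B♭
F#7b9: F♯ A♯ C♯ E G
Common to both → G.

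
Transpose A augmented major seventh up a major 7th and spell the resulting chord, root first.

G-sharp – B-sharp – D-double-sharp – F-double-sharp

A up a major 7th → G-sharp. New chord: G-sharp augmented major seventh.
root → G-sharp
3rd (major 3rd) → B-sharp
5th (augmented 5th) → D-double-sharp
7th (major 7th) → F-double-sharp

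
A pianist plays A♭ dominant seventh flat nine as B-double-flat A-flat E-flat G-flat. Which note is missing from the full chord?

A♭ dominant seventh flat nine = A-flat, C, E-flat, G-flat, B-double-flat. The voicing lacks the 3rd (major 3rd), C.

C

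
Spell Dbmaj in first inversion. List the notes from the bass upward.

F  Ab  Db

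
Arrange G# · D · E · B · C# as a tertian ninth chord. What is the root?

Stacking in thirds gives C# – E – G# – B – D, so C# is the root — C# minor seventh flat nine.

C#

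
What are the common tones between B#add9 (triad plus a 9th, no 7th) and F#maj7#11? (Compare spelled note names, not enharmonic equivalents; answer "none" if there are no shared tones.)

B#add9: B# D## F## C##
F#maj7#11: F# A# C# E# B#
Common to both → B#.

B#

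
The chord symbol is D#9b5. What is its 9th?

E#

Root of D#9b5 = D#. The 9th is a major 9th: D# up a major 9th → E#.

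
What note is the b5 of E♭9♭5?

Bbb

E♭9♭5 is built on Eb; its 5th is a diminished 5th above the root.
A fifth above E uses the letter B, and the diminished 5th above Eb is Bbb.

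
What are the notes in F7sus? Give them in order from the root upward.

F  Bb  C  Eb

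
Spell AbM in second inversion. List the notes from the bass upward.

AbM = Ab–C–Eb; second inversion → fifth (Eb) lowest.

Eb, Ab, C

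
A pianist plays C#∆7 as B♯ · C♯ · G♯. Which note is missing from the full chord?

The full C#∆7 chord is C♯, E♯, G♯, B♯.
Comparing with the voicing, the major 3rd (3rd) — E♯ — is absent.

E♯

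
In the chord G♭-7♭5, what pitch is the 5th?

Dbb

Root of G♭-7♭5 = Gb. The 5th is a diminished 5th: Gb up a diminished 5th → Dbb.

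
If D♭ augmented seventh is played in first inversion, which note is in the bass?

D♭ augmented seventh in root position is Db–F–A–Cb.
First inversion places the third in the bass, which is F.

F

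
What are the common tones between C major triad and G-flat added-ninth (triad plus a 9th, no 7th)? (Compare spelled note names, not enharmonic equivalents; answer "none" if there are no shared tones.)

C major triad = C, E, G.
G-flat added-ninth = G-flat, B-flat, D-flat, A-flat.
Shared: none.

none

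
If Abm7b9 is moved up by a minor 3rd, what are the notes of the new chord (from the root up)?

Cb Ebb Gb Bbb Dbb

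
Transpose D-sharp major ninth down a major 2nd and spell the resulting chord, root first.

D♯ down a major 2nd → C♯. New chord: C♯ major ninth.
root → C♯
3rd (major 3rd) → E♯
5th (perfect 5th) → G♯
7th (major 7th) → B♯
9th (major 9th) → D♯

C♯, E♯, G♯, B♯, D♯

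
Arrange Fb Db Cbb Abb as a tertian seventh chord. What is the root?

Db

Arranged so that each adjacent pair is a third by letter name: Db – Fb – Abb – Cbb.
The bottom of that stack, Db, is the root (this is Db diminished seventh).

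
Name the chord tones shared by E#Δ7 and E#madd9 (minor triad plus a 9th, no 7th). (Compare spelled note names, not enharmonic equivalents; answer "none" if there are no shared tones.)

E♯, B♯

E#Δ7: E♯ G𝄪 B♯ D𝄪
E#madd9: E♯ G♯ B♯ F𝄪
Common to both → E♯, B♯.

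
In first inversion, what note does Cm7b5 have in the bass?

Cm7b5 = C–Eb–Gb–Bb. First inversion → third in the bass = Eb.

Eb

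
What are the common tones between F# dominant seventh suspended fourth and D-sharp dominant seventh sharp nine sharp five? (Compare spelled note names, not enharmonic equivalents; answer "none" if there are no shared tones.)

F# dominant seventh suspended fourth = F-sharp, B, C-sharp, E.
D-sharp dominant seventh sharp nine sharp five = D-sharp, F-double-sharp, A-double-sharp, C-sharp, E-double-sharp.
Shared: C-sharp.

C-sharp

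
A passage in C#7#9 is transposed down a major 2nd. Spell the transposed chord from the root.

A major 2nd down from C# is B, so the new chord is B dominant seventh sharp nine.
B — root
D# — major 3rd
F# — perfect 5th
A — minor 7th
C## — augmented 9th

B D# F# A C##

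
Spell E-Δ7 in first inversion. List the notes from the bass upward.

E-Δ7 = E–G–B–D#; first inversion → third (G) lowest.

G, B, D#, E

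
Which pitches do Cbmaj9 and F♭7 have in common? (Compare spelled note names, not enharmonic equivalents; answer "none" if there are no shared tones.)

Cbmaj9: Cb Eb Gb Bb Db
F♭7: Fb Ab Cb Ebb
Common to both → Cb.

Cb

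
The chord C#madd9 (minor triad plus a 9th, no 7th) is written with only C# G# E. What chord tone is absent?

D#

C#madd9 = C#, E, G#, D#. The voicing lacks the 9th (major 9th), D#.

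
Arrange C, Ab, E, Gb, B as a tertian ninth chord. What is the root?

Stacking in thirds gives Ab – C – E – Gb – B, so Ab is the root — Ab dominant seventh sharp nine sharp five.

Ab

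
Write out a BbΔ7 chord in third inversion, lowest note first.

In root position, BbΔ7 is B♭–D–F–A.
Third inversion puts the seventh (A) in the bass.

A B♭ D F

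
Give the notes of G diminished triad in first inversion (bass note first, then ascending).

Bb Db G

G diminished triad = G–Bb–Db; first inversion → third (Bb) lowest.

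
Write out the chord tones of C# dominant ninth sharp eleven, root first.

Root C♯, quality dominant ninth sharp eleven:
C♯ — root
E♯ — major 3rd
G♯ — perfect 5th
B — minor 7th
D♯ — major 9th
F𝄪 — augmented 11th

C♯ – E♯ – G♯ – B – D♯ – F𝄪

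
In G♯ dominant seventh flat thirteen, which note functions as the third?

B-sharp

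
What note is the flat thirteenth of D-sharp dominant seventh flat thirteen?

B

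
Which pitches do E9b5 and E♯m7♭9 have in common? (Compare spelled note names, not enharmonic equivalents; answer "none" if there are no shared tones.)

G# – F#

E9b5 = E, G#, Bb, D, F#.
E♯m7♭9 = E#, G#, B#, D#, F#.
Shared: G#, F#.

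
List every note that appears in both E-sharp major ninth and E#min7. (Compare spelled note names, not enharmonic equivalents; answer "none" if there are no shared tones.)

E# B#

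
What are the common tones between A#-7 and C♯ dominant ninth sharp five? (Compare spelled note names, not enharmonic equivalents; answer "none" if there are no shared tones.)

A#-7: A# C# E# G#
C♯ dominant ninth sharp five: C# E# G## B D#
Common to both → C#, E#.

C#, E#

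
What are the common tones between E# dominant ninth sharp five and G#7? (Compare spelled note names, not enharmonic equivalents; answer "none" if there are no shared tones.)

E# dominant ninth sharp five: E♯ G𝄪 B𝄪 D♯ F𝄪
G#7: G♯ B♯ D♯ F♯
Common to both → D♯.

D♯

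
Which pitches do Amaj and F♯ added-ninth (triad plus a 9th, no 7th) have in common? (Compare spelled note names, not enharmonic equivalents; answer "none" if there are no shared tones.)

C#

Amaj: A C# E
F♯ added-ninth: F# A# C# G#
Common to both → C#.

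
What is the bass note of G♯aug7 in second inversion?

D##

G♯aug7 in root position is G#–B#–D##–F#.
Second inversion places the fifth in the bass, which is D##.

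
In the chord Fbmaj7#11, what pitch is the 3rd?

Fbmaj7#11 is built on Fb; its 3rd is a major 3rd above the root.
A third above F uses the letter A, and the major 3rd above Fb is Ab.

Ab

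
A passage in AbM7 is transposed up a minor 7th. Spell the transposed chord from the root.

A minor 7th up from A♭ is G♭, so the new chord is G♭ major seventh.
root → G♭
3rd (major 3rd) → B♭
5th (perfect 5th) → D♭
7th (major 7th) → F

G♭ B♭ D♭ F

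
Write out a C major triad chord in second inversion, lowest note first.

G, C, E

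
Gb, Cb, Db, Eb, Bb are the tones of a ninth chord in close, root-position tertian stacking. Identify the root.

Stacking in thirds gives Cb – Eb – Gb – Bb – Db, so Cb is the root — Cb major ninth.

Cb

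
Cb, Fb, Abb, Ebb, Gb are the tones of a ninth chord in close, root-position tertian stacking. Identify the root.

Fb

Stacking in thirds gives Fb – Abb – Cb – Ebb – Gb, so Fb is the root — Fb minor ninth.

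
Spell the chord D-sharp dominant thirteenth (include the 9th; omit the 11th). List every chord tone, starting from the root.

D-sharp – F-double-sharp – A-sharp – C-sharp – E-sharp – B-sharp

Root D-sharp, quality dominant thirteenth:
root → D-sharp
3rd (major 3rd) → F-double-sharp
5th (perfect 5th) → A-sharp
7th (minor 7th) → C-sharp
9th (major 9th) → E-sharp
13th (major 13th) → B-sharp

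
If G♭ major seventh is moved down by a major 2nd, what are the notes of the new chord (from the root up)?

F-flat – A-flat – C-flat – E-flat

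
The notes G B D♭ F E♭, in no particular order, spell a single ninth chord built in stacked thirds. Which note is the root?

Arranged so that each adjacent pair is a third by letter name: E♭ – G – B – D♭ – F.
The bottom of that stack, E♭, is the root (this is E♭ dominant ninth sharp five).

E♭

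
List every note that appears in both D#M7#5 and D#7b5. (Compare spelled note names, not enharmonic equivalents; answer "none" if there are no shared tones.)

D#M7#5: D# F## A## C##
D#7b5: D# F## A C#
Common to both → D#, F##.

D#  F##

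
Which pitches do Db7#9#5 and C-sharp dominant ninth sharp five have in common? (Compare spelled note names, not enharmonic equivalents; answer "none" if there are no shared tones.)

Db7#9#5 = Db, F, A, Cb, E.
C-sharp dominant ninth sharp five = C#, E#, G##, B, D#.
Shared: none.

none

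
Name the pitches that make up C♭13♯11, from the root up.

Root C♭, quality dominant thirteenth sharp eleven:
- root: C♭
- major 3rd: E♭
- perfect 5th: G♭
- minor 7th: B𝄫
- major 9th: D♭
- augmented 11th: F
- major 13th: A♭

C♭ – E♭ – G♭ – B𝄫 – D♭ – F – A♭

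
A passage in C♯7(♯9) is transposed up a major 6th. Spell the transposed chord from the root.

Transposed root: C# → A# (major 6th up). So we spell A# dominant seventh sharp nine:
Root: A#
Major 3rd (3rd): C##
Perfect 5th (5th): E#
Minor 7th (7th): G#
Augmented 9th (9th): B##

A#  C##  E#  G#  B##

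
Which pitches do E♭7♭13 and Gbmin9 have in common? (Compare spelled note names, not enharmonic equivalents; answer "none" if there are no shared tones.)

E♭7♭13 = E♭, G, B♭, D♭, C♭.
Gbmin9 = G♭, B𝄫, D♭, F♭, A♭.
Shared: D♭.

D♭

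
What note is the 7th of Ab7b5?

Root of Ab7b5 = Ab. The 7th is a minor 7th: Ab up a minor 7th → Gb.

Gb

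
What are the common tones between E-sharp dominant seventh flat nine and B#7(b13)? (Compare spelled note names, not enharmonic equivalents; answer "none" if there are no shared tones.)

B#

E-sharp dominant seventh flat nine = E#, G##, B#, D#, F#.
B#7(b13) = B#, D##, F##, A#, G#.
Shared: B#.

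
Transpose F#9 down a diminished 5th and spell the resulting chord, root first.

B♯  D𝄪  F𝄪  A♯  C𝄪

Transposed root: F♯ → B♯ (diminished 5th down). So we spell B♯ dominant ninth:
B♯ — root
D𝄪 — major 3rd
F𝄪 — perfect 5th
A♯ — minor 7th
C𝄪 — major 9th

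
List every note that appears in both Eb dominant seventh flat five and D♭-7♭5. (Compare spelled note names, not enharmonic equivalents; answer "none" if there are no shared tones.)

Db

Eb dominant seventh flat five = Eb, G, Bbb, Db.
D♭-7♭5 = Db, Fb, Abb, Cb.
Shared: Db.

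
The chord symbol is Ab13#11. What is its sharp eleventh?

D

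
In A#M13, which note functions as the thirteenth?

A#M13 is built on A#; its 13th is a major 13th above the root.
A sixth above A uses the letter F, and the major 13th above A# is F##.

F##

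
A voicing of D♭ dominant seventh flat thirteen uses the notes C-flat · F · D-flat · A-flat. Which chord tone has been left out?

B-double-flat

The full D♭ dominant seventh flat thirteen chord is D-flat, F, A-flat, C-flat, B-double-flat.
Comparing with the voicing, the minor 13th (13th) — B-double-flat — is absent.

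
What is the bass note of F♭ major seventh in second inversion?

C♭

F♭ major seventh = F♭–A♭–C♭–E♭. Second inversion → fifth in the bass = C♭.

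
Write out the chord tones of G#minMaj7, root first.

G#minMaj7 is a minor-major seventh built on G#.
Root: G#
Minor 3rd (3rd): B
Perfect 5th (5th): D#
Major 7th (7th): F##

G#, B, D#, F##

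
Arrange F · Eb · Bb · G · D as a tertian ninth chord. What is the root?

Eb

Arranged so that each adjacent pair is a third by letter name: Eb – G – Bb – D – F.
The bottom of that stack, Eb, is the root (this is Eb major ninth).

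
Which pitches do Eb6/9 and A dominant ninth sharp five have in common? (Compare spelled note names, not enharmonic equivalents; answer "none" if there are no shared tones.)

G

Eb6/9 = Eb, G, Bb, C, F.
A dominant ninth sharp five = A, C#, E#, G, B.
Shared: G.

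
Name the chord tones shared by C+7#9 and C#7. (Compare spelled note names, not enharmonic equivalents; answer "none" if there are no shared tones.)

G#

C+7#9 = C, E, G#, Bb, D#.
C#7 = C#, E#, G#, B.
Shared: G#.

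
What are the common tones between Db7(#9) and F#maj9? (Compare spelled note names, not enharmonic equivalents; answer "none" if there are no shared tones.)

none

Db7(#9) = Db, F, Ab, Cb, E.
F#maj9 = F#, A#, C#, E#, G#.
Shared: none.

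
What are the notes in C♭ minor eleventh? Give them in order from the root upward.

Cb  Ebb  Gb  Bbb  Db  Fb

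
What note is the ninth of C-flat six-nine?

D-flat

Root of C-flat six-nine = C-flat. The 9th is a major 9th: C-flat up a major 9th → D-flat.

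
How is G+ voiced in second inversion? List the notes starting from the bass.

D#, G, B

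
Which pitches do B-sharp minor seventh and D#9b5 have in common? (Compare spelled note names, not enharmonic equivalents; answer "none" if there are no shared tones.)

B-sharp minor seventh: B# D# F## A#
D#9b5: D# F## A C# E#
Common to both → D#, F##.

D# – F##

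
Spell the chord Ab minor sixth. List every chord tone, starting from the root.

A♭ C♭ E♭ F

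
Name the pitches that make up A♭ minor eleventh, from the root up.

Ab Cb Eb Gb Bb Db

A♭ minor eleventh is a minor eleventh built on Ab.
Root: Ab
Minor 3rd (3rd): Cb
Perfect 5th (5th): Eb
Minor 7th (7th): Gb
Major 9th (9th): Bb
Perfect 11th (11th): Db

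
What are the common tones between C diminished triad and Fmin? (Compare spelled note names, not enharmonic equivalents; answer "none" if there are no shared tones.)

C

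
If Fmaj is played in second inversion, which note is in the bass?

Fmaj in root position is F–A–C.
Second inversion places the fifth in the bass, which is C.

C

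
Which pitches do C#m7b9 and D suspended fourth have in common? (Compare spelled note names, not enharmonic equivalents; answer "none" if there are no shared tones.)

D

C#m7b9 = C♯, E, G♯, B, D.
D suspended fourth = D, G, A.
Shared: D.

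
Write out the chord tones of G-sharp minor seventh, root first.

G-sharp minor seventh: minor seventh on G-sharp.
root → G-sharp
3rd (minor 3rd) → B
5th (perfect 5th) → D-sharp
7th (minor 7th) → F-sharp

G-sharp – B – D-sharp – F-sharp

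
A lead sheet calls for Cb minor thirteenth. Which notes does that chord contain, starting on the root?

Cb, Ebb, Gb, Bbb, Db, Fb, Ab

Cb minor thirteenth: minor thirteenth on Cb.
Cb — root
Ebb — minor 3rd
Gb — perfect 5th
Bbb — minor 7th
Db — major 9th
Fb — perfect 11th
Ab — major 13th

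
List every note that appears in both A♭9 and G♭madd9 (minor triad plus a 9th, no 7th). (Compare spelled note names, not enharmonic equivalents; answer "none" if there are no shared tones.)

A♭9: Ab C Eb Gb Bb
G♭madd9: Gb Bbb Db Ab
Common to both → Ab, Gb.

Ab Gb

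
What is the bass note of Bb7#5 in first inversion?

D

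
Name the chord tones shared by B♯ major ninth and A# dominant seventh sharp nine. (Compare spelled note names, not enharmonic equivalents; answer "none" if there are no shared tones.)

B♯ major ninth = B#, D##, F##, A##, C##.
A# dominant seventh sharp nine = A#, C##, E#, G#, B##.
Shared: C##.

C##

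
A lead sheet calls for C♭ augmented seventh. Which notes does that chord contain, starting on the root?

C-flat – E-flat – G – B-double-flat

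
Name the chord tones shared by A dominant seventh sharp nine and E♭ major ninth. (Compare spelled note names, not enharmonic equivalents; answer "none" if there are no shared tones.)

A dominant seventh sharp nine = A, C-sharp, E, G, B-sharp.
E♭ major ninth = E-flat, G, B-flat, D, F.
Shared: G.

G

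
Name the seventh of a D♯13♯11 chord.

D♯13♯11 is built on D♯; its 7th is a minor 7th above the root.
A seventh above D uses the letter C, and the minor 7th above D♯ is C♯.

C♯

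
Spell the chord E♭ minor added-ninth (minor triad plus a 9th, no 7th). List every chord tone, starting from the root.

E-flat – G-flat – B-flat – F

E♭ minor added-ninth is a minor added-ninth built on E-flat.
E-flat — root
G-flat — minor 3rd
B-flat — perfect 5th
F — major 9th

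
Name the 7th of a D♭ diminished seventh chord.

D♭ diminished seventh is built on D-flat; its 7th is a diminished 7th above the root.
A seventh above D uses the letter C, and the diminished 7th above D-flat is C-double-flat.

C-double-flat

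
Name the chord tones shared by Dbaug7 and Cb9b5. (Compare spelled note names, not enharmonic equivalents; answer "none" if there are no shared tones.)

Dbaug7: Db F A Cb
Cb9b5: Cb Eb Gbb Bbb Db
Common to both → Db, Cb.

Db  Cb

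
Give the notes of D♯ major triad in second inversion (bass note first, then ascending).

A-sharp – D-sharp – F-double-sharp

D♯ major triad = D-sharp–F-double-sharp–A-sharp; second inversion → fifth (A-sharp) lowest.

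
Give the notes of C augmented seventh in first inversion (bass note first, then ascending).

E  G-sharp  B-flat  C

In root position, C augmented seventh is C–E–G-sharp–B-flat.
First inversion puts the third (E) in the bass.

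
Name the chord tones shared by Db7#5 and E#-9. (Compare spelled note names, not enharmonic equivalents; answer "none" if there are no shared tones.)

none

Db7#5: Db F A Cb
E#-9: E# G# B# D# F##
Common to both → none.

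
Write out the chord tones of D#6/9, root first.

D# F## A# B# E#

Root D#, quality six-nine:
D# — root
F## — major 3rd
A# — perfect 5th
B# — major 6th
E# — major 9th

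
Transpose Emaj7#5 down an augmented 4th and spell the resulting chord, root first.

E down an augmented 4th → Bb. New chord: Bb augmented major seventh.
Root: Bb
Major 3rd (3rd): D
Augmented 5th (5th): F#
Major 7th (7th): A

Bb  D  F#  A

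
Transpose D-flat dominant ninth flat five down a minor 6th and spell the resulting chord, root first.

F  A  Cb  Eb  G

A minor 6th down from Db is F, so the new chord is F dominant ninth flat five.
F — root
A — major 3rd
Cb — diminished 5th
Eb — minor 7th
G — major 9th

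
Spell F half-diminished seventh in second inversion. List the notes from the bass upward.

Cb – Eb – F – Ab

In root position, F half-diminished seventh is F–Ab–Cb–Eb.
Second inversion puts the fifth (Cb) in the bass.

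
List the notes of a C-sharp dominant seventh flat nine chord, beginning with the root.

C#  E#  G#  B  D

Root C#, quality dominant seventh flat nine:
- root: C#
- major 3rd: E#
- perfect 5th: G#
- minor 7th: B
- minor 9th: D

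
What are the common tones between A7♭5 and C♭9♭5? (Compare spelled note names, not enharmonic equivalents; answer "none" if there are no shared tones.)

Eb

A7♭5: A C# Eb G
C♭9♭5: Cb Eb Gbb Bbb Db
Common to both → Eb.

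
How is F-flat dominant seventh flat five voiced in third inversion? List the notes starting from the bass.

In root position, F-flat dominant seventh flat five is Fb–Ab–Cbb–Ebb.
Third inversion puts the seventh (Ebb) in the bass.

Ebb – Fb – Ab – Cbb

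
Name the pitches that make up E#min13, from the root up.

E#, G#, B#, D#, F##, A#, C##

Root E#, quality minor thirteenth:
- root: E#
- minor 3rd: G#
- perfect 5th: B#
- minor 7th: D#
- major 9th: F##
- perfect 11th: A#
- major 13th: C##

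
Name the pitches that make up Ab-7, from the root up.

Ab  Cb  Eb  Gb

Ab-7 is a minor seventh built on Ab.
Root: Ab
Minor 3rd (3rd): Cb
Perfect 5th (5th): Eb
Minor 7th (7th): Gb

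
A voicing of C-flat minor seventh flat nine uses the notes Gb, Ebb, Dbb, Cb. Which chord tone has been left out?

Bbb

The full C-flat minor seventh flat nine chord is Cb, Ebb, Gb, Bbb, Dbb.
Comparing with the voicing, the minor 7th (7th) — Bbb — is absent.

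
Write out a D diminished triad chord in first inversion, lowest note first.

F, A-flat, D

D diminished triad = D–F–A-flat; first inversion → third (F) lowest.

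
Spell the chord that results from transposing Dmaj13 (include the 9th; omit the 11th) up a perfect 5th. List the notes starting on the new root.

A perfect 5th up from D is A, so the new chord is A major thirteenth.
- root: A
- major 3rd: C#
- perfect 5th: E
- major 7th: G#
- major 9th: B
- major 13th: F#

A – C# – E – G# – B – F#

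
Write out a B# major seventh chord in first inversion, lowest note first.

D-double-sharp, F-double-sharp, A-double-sharp, B-sharp

B# major seventh = B-sharp–D-double-sharp–F-double-sharp–A-double-sharp; first inversion → third (D-double-sharp) lowest.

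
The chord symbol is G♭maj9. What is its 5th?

Db

Root of G♭maj9 = Gb. The 5th is a perfect 5th: Gb up a perfect 5th → Db.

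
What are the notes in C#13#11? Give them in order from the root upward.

C#, E#, G#, B, D#, F##, A#

C#13#11 is a dominant thirteenth sharp eleven built on C#.
root → C#
3rd (major 3rd) → E#
5th (perfect 5th) → G#
7th (minor 7th) → B
9th (major 9th) → D#
11th (augmented 11th) → F##
13th (major 13th) → A#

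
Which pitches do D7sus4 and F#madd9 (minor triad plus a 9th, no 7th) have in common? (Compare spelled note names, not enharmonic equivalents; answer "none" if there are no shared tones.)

D7sus4: D G A C
F#madd9: F# A C# G#
Common to both → A.

A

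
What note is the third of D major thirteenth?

F#

Root of D major thirteenth = D. The 3rd is a major 3rd: D up a major 3rd → F#.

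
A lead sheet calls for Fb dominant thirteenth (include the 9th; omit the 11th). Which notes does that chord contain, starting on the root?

Fb  Ab  Cb  Ebb  Gb  Db

Fb dominant thirteenth: dominant thirteenth on Fb.
root → Fb
3rd (major 3rd) → Ab
5th (perfect 5th) → Cb
7th (minor 7th) → Ebb
9th (major 9th) → Gb
13th (major 13th) → Db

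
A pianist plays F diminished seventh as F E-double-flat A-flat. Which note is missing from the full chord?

C-flat

The full F diminished seventh chord is F, A-flat, C-flat, E-double-flat.
Comparing with the voicing, the diminished 5th (5th) — C-flat — is absent.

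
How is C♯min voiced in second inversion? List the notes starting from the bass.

G#, C#, E

In root position, C♯min is C#–E–G#.
Second inversion puts the fifth (G#) in the bass.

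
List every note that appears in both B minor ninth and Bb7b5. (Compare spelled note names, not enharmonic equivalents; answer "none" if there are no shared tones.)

B minor ninth: B D F# A C#
Bb7b5: Bb D Fb Ab
Common to both → D.

D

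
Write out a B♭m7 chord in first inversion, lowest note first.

In root position, B♭m7 is Bb–Db–F–Ab.
First inversion puts the third (Db) in the bass.

Db, F, Ab, Bb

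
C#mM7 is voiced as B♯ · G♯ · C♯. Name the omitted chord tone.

C#mM7 = C♯, E, G♯, B♯. The voicing lacks the 3rd (minor 3rd), E.

E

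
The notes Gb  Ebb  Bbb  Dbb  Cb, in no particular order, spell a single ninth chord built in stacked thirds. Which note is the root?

Cb

Arranged so that each adjacent pair is a third by letter name: Cb – Ebb – Gb – Bbb – Dbb.
The bottom of that stack, Cb, is the root (this is Cb minor seventh flat nine).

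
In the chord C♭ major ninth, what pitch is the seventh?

Root of C♭ major ninth = Cb. The 7th is a major 7th: Cb up a major 7th → Bb.

Bb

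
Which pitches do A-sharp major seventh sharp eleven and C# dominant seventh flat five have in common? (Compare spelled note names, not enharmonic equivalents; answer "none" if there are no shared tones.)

E-sharp

A-sharp major seventh sharp eleven: A-sharp C-double-sharp E-sharp G-double-sharp D-double-sharp
C# dominant seventh flat five: C-sharp E-sharp G B
Common to both → E-sharp.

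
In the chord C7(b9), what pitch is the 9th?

C7(b9) is built on C; its 9th is a minor 9th above the root.
A second above C uses the letter D, and the minor 9th above C is Db.

Db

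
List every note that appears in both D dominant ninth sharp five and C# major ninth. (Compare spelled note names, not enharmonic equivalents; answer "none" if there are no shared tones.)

none

D dominant ninth sharp five: D F-sharp A-sharp C E
C# major ninth: C-sharp E-sharp G-sharp B-sharp D-sharp
Common to both → none.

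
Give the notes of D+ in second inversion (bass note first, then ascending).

A#  D  F#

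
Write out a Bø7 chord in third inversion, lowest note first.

A B D F

In root position, Bø7 is B–D–F–A.
Third inversion puts the seventh (A) in the bass.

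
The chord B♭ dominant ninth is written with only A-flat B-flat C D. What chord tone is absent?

F

B♭ dominant ninth = B-flat, D, F, A-flat, C. The voicing lacks the 5th (perfect 5th), F.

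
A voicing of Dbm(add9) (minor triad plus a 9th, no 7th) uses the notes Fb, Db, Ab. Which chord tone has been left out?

The full Dbm(add9) chord is Db, Fb, Ab, Eb.
Comparing with the voicing, the major 9th (9th) — Eb — is absent.

Eb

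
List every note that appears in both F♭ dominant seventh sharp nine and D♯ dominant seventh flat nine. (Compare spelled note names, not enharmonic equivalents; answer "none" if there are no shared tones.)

F♭ dominant seventh sharp nine = F-flat, A-flat, C-flat, E-double-flat, G.
D♯ dominant seventh flat nine = D-sharp, F-double-sharp, A-sharp, C-sharp, E.
Shared: none.

none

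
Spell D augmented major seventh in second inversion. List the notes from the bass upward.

D augmented major seventh = D–F-sharp–A-sharp–C-sharp; second inversion → fifth (A-sharp) lowest.

A-sharp, C-sharp, D, F-sharp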